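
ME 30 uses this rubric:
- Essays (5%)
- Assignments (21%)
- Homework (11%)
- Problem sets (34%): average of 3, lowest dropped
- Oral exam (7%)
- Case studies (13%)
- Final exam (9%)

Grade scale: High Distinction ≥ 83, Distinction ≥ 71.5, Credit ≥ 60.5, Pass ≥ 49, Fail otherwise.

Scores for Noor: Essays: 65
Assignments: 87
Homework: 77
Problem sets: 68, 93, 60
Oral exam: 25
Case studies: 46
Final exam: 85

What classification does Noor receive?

Distinction

Problem sets: drop 60 → average of remaining 2 = 161/2 = 80.5
Weighted total:
  Essays 65 × 0.05 = 3.25
  Assignments 87 × 0.21 = 18.27
  Homework 77 × 0.11 = 8.47
  Problem sets 80.5 × 0.34 = 27.37
  Oral exam 25 × 0.07 = 1.75
  Case studies 46 × 0.13 = 5.98
  Final exam 85 × 0.09 = 7.65
Sum = 72.74
72.74 is ≥ 71.5 and < 83 → Distinction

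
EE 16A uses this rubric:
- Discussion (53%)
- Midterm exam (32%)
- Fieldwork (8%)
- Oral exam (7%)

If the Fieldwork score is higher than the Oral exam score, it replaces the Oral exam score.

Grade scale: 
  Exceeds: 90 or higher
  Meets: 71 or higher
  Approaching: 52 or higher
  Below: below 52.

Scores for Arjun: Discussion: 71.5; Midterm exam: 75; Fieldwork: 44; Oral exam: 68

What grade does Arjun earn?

Approaching

Fieldwork (44) ≤ Oral exam (68), so Oral exam stays at 68.
Weighted total:
  Discussion 71.5 × 0.53 = 37.895
  Midterm exam 75 × 0.32 = 24
  Fieldwork 44 × 0.08 = 3.52
  Oral exam 68 × 0.07 = 4.76
Sum = 70.175
70.175 is ≥ 52 and < 71 → Approaching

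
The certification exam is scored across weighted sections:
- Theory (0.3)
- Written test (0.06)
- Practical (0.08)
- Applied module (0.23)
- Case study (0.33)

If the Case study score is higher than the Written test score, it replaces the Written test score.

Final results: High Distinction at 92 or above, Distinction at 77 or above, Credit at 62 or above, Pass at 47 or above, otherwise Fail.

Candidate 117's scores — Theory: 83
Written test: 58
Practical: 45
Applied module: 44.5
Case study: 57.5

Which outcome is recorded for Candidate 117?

Pass

Case study (57.5) ≤ Written test (58), so Written test stays at 58.
Weighted total:
  Theory 83 × 0.3 = 24.9
  Written test 58 × 0.06 = 3.48
  Practical 45 × 0.08 = 3.6
  Applied module 44.5 × 0.23 = 10.235
  Case study 57.5 × 0.33 = 18.975
Sum = 61.19
61.19 is ≥ 47 and < 62 → Pass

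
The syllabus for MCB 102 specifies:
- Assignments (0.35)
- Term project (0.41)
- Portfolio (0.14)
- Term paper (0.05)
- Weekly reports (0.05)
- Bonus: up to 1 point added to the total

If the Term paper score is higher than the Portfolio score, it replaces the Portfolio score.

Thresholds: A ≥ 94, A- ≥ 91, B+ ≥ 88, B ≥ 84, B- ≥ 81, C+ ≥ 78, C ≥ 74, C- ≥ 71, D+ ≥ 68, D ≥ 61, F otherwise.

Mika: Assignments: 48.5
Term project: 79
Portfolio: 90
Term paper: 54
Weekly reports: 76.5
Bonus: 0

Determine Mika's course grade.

Term paper (54) ≤ Portfolio (90), so Portfolio stays at 90.
Weighted total:
  Assignments 48.5 × 0.35 = 16.975
  Term project 79 × 0.41 = 32.39
  Portfolio 90 × 0.14 = 12.6
  Term paper 54 × 0.05 = 2.7
  Weekly reports 76.5 × 0.05 = 3.825
Sum = 68.49
Bonus: 68.49 + 0 = 68.49
68.49 is ≥ 68 and < 71 → D+

D+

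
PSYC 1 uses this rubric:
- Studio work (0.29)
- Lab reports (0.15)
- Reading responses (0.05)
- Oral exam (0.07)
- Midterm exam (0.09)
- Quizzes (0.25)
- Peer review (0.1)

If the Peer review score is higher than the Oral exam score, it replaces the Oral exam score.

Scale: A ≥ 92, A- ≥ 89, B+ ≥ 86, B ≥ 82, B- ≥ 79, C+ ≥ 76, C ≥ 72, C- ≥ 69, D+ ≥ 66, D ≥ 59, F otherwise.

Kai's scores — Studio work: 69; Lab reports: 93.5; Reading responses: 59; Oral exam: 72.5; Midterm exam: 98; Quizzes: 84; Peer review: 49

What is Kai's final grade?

Peer review (49) ≤ Oral exam (72.5), so Oral exam stays at 72.5.
Weighted total:
  Studio work 69 × 0.29 = 20.01
  Lab reports 93.5 × 0.15 = 14.025
  Reading responses 59 × 0.05 = 2.95
  Oral exam 72.5 × 0.07 = 5.075
  Midterm exam 98 × 0.09 = 8.82
  Quizzes 84 × 0.25 = 21
  Peer review 49 × 0.1 = 4.9
Sum = 76.78
76.78 is ≥ 76 and < 79 → C+

C+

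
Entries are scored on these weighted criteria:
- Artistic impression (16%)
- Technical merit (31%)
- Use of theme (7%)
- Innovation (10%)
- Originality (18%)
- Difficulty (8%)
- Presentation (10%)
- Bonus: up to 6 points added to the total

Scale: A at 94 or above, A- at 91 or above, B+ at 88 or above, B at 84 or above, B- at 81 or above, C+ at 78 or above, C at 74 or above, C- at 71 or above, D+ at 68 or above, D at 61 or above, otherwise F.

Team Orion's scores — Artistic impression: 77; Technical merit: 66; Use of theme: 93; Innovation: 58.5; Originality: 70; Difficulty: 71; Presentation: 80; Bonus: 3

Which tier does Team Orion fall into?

C

Weighted total:
  Artistic impression 77 × 0.16 = 12.32
  Technical merit 66 × 0.31 = 20.46
  Use of theme 93 × 0.07 = 6.51
  Innovation 58.5 × 0.1 = 5.85
  Originality 70 × 0.18 = 12.6
  Difficulty 71 × 0.08 = 5.68
  Presentation 80 × 0.1 = 8
Sum = 71.42
Bonus: 71.42 + 3 = 74.42
74.42 is ≥ 74 and < 78 → C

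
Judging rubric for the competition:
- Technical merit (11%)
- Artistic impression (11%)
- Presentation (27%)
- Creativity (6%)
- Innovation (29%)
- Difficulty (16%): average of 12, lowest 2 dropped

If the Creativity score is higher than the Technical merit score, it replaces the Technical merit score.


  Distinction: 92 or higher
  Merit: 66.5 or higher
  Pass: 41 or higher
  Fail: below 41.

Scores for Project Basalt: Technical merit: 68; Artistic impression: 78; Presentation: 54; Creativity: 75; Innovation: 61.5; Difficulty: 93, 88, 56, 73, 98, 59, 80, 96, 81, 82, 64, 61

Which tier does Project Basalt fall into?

Difficulty: drop 56, 59 → average of remaining 10 = 816/10 = 81.6
Creativity (75) > Technical merit (68), so Technical merit counts as 75.
Weighted total:
  Technical merit 75 × 0.11 = 8.25
  Artistic impression 78 × 0.11 = 8.58
  Presentation 54 × 0.27 = 14.58
  Creativity 75 × 0.06 = 4.5
  Innovation 61.5 × 0.29 = 17.835
  Difficulty 81.6 × 0.16 = 13.056
Sum = 66.801
66.801 is ≥ 66.5 and < 92 → Merit

Merit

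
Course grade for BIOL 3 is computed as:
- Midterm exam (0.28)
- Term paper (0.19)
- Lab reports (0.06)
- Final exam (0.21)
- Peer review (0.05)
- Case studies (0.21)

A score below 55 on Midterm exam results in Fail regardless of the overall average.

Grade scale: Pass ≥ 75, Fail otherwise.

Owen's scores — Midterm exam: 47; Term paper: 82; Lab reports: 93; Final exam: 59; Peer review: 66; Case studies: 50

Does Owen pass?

Midterm exam score 47 < 55: minimum not met.
Weighted total:
  Midterm exam 47 × 0.28 = 13.16
  Term paper 82 × 0.19 = 15.58
  Lab reports 93 × 0.06 = 5.58
  Final exam 59 × 0.21 = 12.39
  Peer review 66 × 0.05 = 3.3
  Case studies 50 × 0.21 = 10.5
Sum = 60.51
Because the Midterm exam minimum was not met, the result is Fail.

Fail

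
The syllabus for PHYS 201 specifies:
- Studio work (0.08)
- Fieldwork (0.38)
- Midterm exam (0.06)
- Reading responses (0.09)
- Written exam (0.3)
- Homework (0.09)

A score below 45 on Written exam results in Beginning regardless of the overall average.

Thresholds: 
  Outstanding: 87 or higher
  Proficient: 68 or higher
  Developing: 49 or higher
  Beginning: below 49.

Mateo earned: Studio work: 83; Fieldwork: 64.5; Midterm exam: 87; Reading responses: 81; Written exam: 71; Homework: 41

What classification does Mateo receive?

Proficient

Written exam score 71 ≥ 45: minimum met.
Weighted total:
  Studio work 83 × 0.08 = 6.64
  Fieldwork 64.5 × 0.38 = 24.51
  Midterm exam 87 × 0.06 = 5.22
  Reading responses 81 × 0.09 = 7.29
  Written exam 71 × 0.3 = 21.3
  Homework 41 × 0.09 = 3.69
Sum = 68.65
68.65 is ≥ 68 and < 87 → Proficient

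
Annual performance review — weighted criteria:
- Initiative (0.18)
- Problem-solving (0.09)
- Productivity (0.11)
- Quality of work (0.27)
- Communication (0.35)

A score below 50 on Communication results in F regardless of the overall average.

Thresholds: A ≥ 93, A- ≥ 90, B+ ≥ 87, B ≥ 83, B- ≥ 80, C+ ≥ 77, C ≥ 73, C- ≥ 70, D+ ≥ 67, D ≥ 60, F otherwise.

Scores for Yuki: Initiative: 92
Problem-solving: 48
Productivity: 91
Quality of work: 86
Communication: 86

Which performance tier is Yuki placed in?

Communication score 86 ≥ 50: minimum met.
Weighted total:
  Initiative 92 × 0.18 = 16.56
  Problem-solving 48 × 0.09 = 4.32
  Productivity 91 × 0.11 = 10.01
  Quality of work 86 × 0.27 = 23.22
  Communication 86 × 0.35 = 30.1
Sum = 84.21
84.21 is ≥ 83 and < 87 → B

B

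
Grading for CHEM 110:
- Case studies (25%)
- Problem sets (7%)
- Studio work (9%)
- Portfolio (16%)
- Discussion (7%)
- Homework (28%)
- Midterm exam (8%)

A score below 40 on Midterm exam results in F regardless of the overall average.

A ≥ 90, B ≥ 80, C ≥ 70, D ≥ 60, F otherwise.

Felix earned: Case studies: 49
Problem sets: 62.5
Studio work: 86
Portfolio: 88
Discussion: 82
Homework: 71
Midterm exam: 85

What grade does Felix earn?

Midterm exam score 85 ≥ 40: minimum met.
Weighted total:
  Case studies 49 × 0.25 = 12.25
  Problem sets 62.5 × 0.07 = 4.375
  Studio work 86 × 0.09 = 7.74
  Portfolio 88 × 0.16 = 14.08
  Discussion 82 × 0.07 = 5.74
  Homework 71 × 0.28 = 19.88
  Midterm exam 85 × 0.08 = 6.8
Sum = 70.865
70.865 is ≥ 70 and < 80 → C

C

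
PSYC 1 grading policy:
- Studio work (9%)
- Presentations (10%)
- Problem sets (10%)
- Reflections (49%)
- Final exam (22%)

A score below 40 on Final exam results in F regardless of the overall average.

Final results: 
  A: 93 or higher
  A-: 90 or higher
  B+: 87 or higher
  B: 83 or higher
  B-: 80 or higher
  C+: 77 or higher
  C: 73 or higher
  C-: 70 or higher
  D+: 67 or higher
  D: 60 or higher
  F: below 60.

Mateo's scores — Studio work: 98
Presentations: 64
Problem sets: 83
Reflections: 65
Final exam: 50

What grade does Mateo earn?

D

Final exam score 50 ≥ 40: minimum met.
Weighted total:
  Studio work 98 × 0.09 = 8.82
  Presentations 64 × 0.1 = 6.4
  Problem sets 83 × 0.1 = 8.3
  Reflections 65 × 0.49 = 31.85
  Final exam 50 × 0.22 = 11
Sum = 66.37
66.37 is ≥ 60 and < 67 → D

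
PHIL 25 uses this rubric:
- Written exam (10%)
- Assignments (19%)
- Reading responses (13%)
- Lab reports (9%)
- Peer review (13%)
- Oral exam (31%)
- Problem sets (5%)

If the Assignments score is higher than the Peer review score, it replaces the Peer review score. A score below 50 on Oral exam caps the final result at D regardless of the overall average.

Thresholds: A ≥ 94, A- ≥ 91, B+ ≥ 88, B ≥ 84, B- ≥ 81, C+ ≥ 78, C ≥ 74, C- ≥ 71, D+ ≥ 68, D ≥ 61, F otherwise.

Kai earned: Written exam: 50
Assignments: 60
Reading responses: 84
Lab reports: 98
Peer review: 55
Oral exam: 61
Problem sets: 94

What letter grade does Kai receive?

D

Assignments (60) > Peer review (55), so Peer review counts as 60.
Oral exam score 61 ≥ 50: minimum met.
Weighted total:
  Written exam 50 × 0.1 = 5
  Assignments 60 × 0.19 = 11.4
  Reading responses 84 × 0.13 = 10.92
  Lab reports 98 × 0.09 = 8.82
  Peer review 60 × 0.13 = 7.8
  Oral exam 61 × 0.31 = 18.91
  Problem sets 94 × 0.05 = 4.7
Sum = 67.55
67.55 is ≥ 61 and < 68 → D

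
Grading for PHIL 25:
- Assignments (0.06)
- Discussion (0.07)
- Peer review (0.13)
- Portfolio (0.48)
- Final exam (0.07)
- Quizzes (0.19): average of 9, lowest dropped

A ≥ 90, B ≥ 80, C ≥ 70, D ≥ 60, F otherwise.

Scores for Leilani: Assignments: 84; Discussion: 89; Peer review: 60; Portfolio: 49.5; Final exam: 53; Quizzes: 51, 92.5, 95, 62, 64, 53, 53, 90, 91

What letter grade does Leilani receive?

D

Quizzes: drop 51 → average of remaining 8 = 600.5/8 = 75.0625
Weighted total:
  Assignments 84 × 0.06 = 5.04
  Discussion 89 × 0.07 = 6.23
  Peer review 60 × 0.13 = 7.8
  Portfolio 49.5 × 0.48 = 23.76
  Final exam 53 × 0.07 = 3.71
  Quizzes 75.0625 × 0.19 = 14.261875
Sum = 60.801875
60.801875 is ≥ 60 and < 70 → D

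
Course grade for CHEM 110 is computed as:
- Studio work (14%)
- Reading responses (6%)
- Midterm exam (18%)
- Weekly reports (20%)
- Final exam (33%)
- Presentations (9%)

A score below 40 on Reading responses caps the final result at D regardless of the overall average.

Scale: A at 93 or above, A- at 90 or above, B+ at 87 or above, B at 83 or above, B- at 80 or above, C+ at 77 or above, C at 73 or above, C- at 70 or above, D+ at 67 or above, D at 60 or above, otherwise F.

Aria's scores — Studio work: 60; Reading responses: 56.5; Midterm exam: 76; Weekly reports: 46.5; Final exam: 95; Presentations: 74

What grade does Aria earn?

C-

Reading responses score 56.5 ≥ 40: minimum met.
Weighted total:
  Studio work 60 × 0.14 = 8.4
  Reading responses 56.5 × 0.06 = 3.39
  Midterm exam 76 × 0.18 = 13.68
  Weekly reports 46.5 × 0.2 = 9.3
  Final exam 95 × 0.33 = 31.35
  Presentations 74 × 0.09 = 6.66
Sum = 72.78
72.78 is ≥ 70 and < 73 → C-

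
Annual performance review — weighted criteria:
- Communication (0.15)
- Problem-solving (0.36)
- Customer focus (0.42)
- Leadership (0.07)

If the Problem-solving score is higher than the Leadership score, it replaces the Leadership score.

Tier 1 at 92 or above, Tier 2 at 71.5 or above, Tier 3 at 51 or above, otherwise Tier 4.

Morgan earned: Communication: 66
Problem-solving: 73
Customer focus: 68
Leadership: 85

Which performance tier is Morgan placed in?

Problem-solving (73) ≤ Leadership (85), so Leadership stays at 85.
Weighted total:
  Communication 66 × 0.15 = 9.9
  Problem-solving 73 × 0.36 = 26.28
  Customer focus 68 × 0.42 = 28.56
  Leadership 85 × 0.07 = 5.95
Sum = 70.69
70.69 is ≥ 51 and < 71.5 → Tier 3

Tier 3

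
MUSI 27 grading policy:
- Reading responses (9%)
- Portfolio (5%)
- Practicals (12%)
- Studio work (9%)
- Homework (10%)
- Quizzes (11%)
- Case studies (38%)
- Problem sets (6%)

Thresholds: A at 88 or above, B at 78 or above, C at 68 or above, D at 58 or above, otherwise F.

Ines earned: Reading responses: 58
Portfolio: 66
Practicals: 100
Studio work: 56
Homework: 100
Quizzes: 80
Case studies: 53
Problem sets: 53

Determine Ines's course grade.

Weighted total:
  Reading responses 58 × 0.09 = 5.22
  Portfolio 66 × 0.05 = 3.3
  Practicals 100 × 0.12 = 12
  Studio work 56 × 0.09 = 5.04
  Homework 100 × 0.1 = 10
  Quizzes 80 × 0.11 = 8.8
  Case studies 53 × 0.38 = 20.14
  Problem sets 53 × 0.06 = 3.18
Sum = 67.68
67.68 is ≥ 58 and < 68 → D

D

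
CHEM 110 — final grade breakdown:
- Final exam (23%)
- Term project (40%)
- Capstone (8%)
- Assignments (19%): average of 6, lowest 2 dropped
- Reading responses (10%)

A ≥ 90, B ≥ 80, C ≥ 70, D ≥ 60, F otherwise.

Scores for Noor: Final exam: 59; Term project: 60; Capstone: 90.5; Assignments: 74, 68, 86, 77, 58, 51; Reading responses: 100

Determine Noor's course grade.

D

Assignments: drop 51, 58 → average of remaining 4 = 305/4 = 76.25
Weighted total:
  Final exam 59 × 0.23 = 13.57
  Term project 60 × 0.4 = 24
  Capstone 90.5 × 0.08 = 7.24
  Assignments 76.25 × 0.19 = 14.4875
  Reading responses 100 × 0.1 = 10
Sum = 69.2975
69.2975 is ≥ 60 and < 70 → D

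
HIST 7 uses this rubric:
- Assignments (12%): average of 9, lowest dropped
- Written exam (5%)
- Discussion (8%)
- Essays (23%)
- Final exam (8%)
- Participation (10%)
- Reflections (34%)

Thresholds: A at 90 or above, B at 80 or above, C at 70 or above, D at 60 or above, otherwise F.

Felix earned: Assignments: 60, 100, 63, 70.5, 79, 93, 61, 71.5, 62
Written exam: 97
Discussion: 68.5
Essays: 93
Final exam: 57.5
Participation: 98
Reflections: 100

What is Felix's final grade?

B

Assignments: drop 60 → average of remaining 8 = 600/8 = 75
Weighted total:
  Assignments 75 × 0.12 = 9
  Written exam 97 × 0.05 = 4.85
  Discussion 68.5 × 0.08 = 5.48
  Essays 93 × 0.23 = 21.39
  Final exam 57.5 × 0.08 = 4.6
  Participation 98 × 0.1 = 9.8
  Reflections 100 × 0.34 = 34
Sum = 89.12
89.12 is ≥ 80 and < 90 → B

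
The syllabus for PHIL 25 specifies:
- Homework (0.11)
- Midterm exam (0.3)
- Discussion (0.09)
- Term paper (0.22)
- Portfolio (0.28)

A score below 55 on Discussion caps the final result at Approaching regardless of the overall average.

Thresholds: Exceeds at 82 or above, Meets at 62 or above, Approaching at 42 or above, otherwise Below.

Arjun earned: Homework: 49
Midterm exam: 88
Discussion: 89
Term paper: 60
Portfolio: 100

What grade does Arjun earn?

Meets

Discussion score 89 ≥ 55: minimum met.
Weighted total:
  Homework 49 × 0.11 = 5.39
  Midterm exam 88 × 0.3 = 26.4
  Discussion 89 × 0.09 = 8.01
  Term paper 60 × 0.22 = 13.2
  Portfolio 100 × 0.28 = 28
Sum = 81
81 is ≥ 62 and < 82 → Meets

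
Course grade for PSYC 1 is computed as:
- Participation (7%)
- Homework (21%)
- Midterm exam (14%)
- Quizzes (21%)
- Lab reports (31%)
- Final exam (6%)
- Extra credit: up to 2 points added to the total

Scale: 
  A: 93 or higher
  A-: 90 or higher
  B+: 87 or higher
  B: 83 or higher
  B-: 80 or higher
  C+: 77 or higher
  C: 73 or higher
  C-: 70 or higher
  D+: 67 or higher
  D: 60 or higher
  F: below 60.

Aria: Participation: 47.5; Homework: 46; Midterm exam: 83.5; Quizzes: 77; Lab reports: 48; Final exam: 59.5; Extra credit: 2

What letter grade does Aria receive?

Weighted total:
  Participation 47.5 × 0.07 = 3.325
  Homework 46 × 0.21 = 9.66
  Midterm exam 83.5 × 0.14 = 11.69
  Quizzes 77 × 0.21 = 16.17
  Lab reports 48 × 0.31 = 14.88
  Final exam 59.5 × 0.06 = 3.57
Sum = 59.295
Extra credit: 59.295 + 2 = 61.295
61.295 is ≥ 60 and < 67 → D

D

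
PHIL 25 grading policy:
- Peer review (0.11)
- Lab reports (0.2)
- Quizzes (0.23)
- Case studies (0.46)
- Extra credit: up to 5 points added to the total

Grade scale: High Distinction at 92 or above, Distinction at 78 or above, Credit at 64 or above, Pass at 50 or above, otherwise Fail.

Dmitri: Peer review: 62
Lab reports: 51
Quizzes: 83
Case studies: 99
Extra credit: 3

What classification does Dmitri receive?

Weighted total:
  Peer review 62 × 0.11 = 6.82
  Lab reports 51 × 0.2 = 10.2
  Quizzes 83 × 0.23 = 19.09
  Case studies 99 × 0.46 = 45.54
Sum = 81.65
Extra credit: 81.65 + 3 = 84.65
84.65 is ≥ 78 and < 92 → Distinction

Distinction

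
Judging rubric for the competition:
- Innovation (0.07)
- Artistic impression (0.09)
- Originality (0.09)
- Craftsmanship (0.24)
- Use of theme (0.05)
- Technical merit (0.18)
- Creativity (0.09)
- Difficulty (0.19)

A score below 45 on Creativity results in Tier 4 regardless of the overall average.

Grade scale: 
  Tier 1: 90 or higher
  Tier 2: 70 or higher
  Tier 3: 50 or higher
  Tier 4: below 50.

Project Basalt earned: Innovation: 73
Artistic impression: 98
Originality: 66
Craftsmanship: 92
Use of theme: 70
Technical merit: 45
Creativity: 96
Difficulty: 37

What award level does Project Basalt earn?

Tier 3

Creativity score 96 ≥ 45: minimum met.
Weighted total:
  Innovation 73 × 0.07 = 5.11
  Artistic impression 98 × 0.09 = 8.82
  Originality 66 × 0.09 = 5.94
  Craftsmanship 92 × 0.24 = 22.08
  Use of theme 70 × 0.05 = 3.5
  Technical merit 45 × 0.18 = 8.1
  Creativity 96 × 0.09 = 8.64
  Difficulty 37 × 0.19 = 7.03
Sum = 69.22
69.22 is ≥ 50 and < 70 → Tier 3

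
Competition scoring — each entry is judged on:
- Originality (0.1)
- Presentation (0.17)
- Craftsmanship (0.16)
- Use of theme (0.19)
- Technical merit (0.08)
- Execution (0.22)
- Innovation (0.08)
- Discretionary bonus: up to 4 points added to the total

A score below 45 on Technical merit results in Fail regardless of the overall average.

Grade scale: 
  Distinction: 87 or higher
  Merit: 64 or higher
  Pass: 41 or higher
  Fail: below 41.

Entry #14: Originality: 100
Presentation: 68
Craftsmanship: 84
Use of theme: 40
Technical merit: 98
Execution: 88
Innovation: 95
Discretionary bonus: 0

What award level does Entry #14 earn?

Technical merit score 98 ≥ 45: minimum met.
Weighted total:
  Originality 100 × 0.1 = 10
  Presentation 68 × 0.17 = 11.56
  Craftsmanship 84 × 0.16 = 13.44
  Use of theme 40 × 0.19 = 7.6
  Technical merit 98 × 0.08 = 7.84
  Execution 88 × 0.22 = 19.36
  Innovation 95 × 0.08 = 7.6
Sum = 77.4
Discretionary bonus: 77.4 + 0 = 77.4
77.4 is ≥ 64 and < 87 → Merit

Merit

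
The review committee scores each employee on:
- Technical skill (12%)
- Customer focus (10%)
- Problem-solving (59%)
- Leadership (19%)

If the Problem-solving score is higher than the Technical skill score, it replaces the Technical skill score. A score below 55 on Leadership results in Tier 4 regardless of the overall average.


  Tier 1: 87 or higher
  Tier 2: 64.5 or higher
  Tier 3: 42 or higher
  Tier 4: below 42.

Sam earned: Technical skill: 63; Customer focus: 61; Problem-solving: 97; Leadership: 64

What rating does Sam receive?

Tier 1

Problem-solving (97) > Technical skill (63), so Technical skill counts as 97.
Leadership score 64 ≥ 55: minimum met.
Weighted total:
  Technical skill 97 × 0.12 = 11.64
  Customer focus 61 × 0.1 = 6.1
  Problem-solving 97 × 0.59 = 57.23
  Leadership 64 × 0.19 = 12.16
Sum = 87.13
87.13 ≥ 87 → Tier 1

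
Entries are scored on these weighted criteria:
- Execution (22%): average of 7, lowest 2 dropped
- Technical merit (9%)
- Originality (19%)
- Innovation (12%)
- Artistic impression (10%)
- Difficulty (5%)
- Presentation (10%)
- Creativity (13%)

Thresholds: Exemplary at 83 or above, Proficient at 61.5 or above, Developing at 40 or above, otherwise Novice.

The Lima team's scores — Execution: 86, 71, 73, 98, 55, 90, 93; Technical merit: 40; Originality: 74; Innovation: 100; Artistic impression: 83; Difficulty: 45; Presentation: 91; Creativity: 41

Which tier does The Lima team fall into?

Execution: drop 55, 71 → average of remaining 5 = 440/5 = 88
Weighted total:
  Execution 88 × 0.22 = 19.36
  Technical merit 40 × 0.09 = 3.6
  Originality 74 × 0.19 = 14.06
  Innovation 100 × 0.12 = 12
  Artistic impression 83 × 0.1 = 8.3
  Difficulty 45 × 0.05 = 2.25
  Presentation 91 × 0.1 = 9.1
  Creativity 41 × 0.13 = 5.33
Sum = 74
74 is ≥ 61.5 and < 83 → Proficient

Proficient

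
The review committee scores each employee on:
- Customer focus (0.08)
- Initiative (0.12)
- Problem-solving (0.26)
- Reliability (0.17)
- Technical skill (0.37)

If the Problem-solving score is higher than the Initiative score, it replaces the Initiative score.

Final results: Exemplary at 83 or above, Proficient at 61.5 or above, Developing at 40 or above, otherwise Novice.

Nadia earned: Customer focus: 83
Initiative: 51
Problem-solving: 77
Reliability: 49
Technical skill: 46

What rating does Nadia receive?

Problem-solving (77) > Initiative (51), so Initiative counts as 77.
Weighted total:
  Customer focus 83 × 0.08 = 6.64
  Initiative 77 × 0.12 = 9.24
  Problem-solving 77 × 0.26 = 20.02
  Reliability 49 × 0.17 = 8.33
  Technical skill 46 × 0.37 = 17.02
Sum = 61.25
61.25 is ≥ 40 and < 61.5 → Developing

Developing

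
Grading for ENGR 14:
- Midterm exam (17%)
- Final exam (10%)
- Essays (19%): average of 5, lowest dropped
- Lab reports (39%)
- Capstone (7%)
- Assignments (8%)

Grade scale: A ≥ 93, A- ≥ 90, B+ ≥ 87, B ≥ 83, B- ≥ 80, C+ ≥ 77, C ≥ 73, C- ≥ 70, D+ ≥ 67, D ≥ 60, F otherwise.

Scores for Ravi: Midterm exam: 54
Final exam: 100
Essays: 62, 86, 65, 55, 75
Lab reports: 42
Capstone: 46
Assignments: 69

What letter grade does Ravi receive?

Essays: drop 55 → average of remaining 4 = 288/4 = 72
Weighted total:
  Midterm exam 54 × 0.17 = 9.18
  Final exam 100 × 0.1 = 10
  Essays 72 × 0.19 = 13.68
  Lab reports 42 × 0.39 = 16.38
  Capstone 46 × 0.07 = 3.22
  Assignments 69 × 0.08 = 5.52
Sum = 57.98
57.98 < 60 → F

F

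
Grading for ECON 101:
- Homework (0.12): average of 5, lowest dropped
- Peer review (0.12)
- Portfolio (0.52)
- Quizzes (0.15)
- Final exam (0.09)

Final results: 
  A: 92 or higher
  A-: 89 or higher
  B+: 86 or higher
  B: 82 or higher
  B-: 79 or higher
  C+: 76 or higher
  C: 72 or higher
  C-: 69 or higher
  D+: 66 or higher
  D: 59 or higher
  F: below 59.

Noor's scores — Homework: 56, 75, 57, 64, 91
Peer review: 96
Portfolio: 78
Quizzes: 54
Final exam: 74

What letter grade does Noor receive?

C

Homework: drop 56 → average of remaining 4 = 287/4 = 71.75
Weighted total:
  Homework 71.75 × 0.12 = 8.61
  Peer review 96 × 0.12 = 11.52
  Portfolio 78 × 0.52 = 40.56
  Quizzes 54 × 0.15 = 8.1
  Final exam 74 × 0.09 = 6.66
Sum = 75.45
75.45 is ≥ 72 and < 76 → C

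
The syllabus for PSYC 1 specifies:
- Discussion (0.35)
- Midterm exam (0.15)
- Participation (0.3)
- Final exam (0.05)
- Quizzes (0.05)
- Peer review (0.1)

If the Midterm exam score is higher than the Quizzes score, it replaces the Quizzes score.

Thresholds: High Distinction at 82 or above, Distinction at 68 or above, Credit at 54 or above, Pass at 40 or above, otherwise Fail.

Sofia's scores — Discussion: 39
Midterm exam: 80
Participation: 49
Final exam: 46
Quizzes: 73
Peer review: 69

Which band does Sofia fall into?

Midterm exam (80) > Quizzes (73), so Quizzes counts as 80.
Weighted total:
  Discussion 39 × 0.35 = 13.65
  Midterm exam 80 × 0.15 = 12
  Participation 49 × 0.3 = 14.7
  Final exam 46 × 0.05 = 2.3
  Quizzes 80 × 0.05 = 4
  Peer review 69 × 0.1 = 6.9
Sum = 53.55
53.55 is ≥ 40 and < 54 → Pass

Pass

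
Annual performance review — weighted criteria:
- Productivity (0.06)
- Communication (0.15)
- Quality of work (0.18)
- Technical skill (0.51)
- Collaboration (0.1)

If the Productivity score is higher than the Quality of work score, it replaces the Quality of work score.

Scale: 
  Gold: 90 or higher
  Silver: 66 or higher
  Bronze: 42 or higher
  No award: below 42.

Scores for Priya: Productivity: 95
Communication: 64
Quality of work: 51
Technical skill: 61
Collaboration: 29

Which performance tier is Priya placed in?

Productivity (95) > Quality of work (51), so Quality of work counts as 95.
Weighted total:
  Productivity 95 × 0.06 = 5.7
  Communication 64 × 0.15 = 9.6
  Quality of work 95 × 0.18 = 17.1
  Technical skill 61 × 0.51 = 31.11
  Collaboration 29 × 0.1 = 2.9
Sum = 66.41
66.41 is ≥ 66 and < 90 → Silver

Silver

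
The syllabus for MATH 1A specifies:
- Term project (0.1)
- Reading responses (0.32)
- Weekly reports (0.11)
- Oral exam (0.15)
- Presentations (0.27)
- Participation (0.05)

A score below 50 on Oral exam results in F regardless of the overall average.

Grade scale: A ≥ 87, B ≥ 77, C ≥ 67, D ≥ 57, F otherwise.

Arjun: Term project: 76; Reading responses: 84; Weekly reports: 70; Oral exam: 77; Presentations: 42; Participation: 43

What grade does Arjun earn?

Oral exam score 77 ≥ 50: minimum met.
Weighted total:
  Term project 76 × 0.1 = 7.6
  Reading responses 84 × 0.32 = 26.88
  Weekly reports 70 × 0.11 = 7.7
  Oral exam 77 × 0.15 = 11.55
  Presentations 42 × 0.27 = 11.34
  Participation 43 × 0.05 = 2.15
Sum = 67.22
67.22 is ≥ 67 and < 77 → C

C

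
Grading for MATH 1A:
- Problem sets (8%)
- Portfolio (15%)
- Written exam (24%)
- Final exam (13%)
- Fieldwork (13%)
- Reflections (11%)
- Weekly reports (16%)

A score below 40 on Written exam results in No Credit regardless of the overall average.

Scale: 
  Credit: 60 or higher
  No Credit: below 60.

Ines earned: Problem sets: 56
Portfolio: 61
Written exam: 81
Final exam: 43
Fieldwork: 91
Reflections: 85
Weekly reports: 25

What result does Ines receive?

Written exam score 81 ≥ 40: minimum met.
Weighted total:
  Problem sets 56 × 0.08 = 4.48
  Portfolio 61 × 0.15 = 9.15
  Written exam 81 × 0.24 = 19.44
  Final exam 43 × 0.13 = 5.59
  Fieldwork 91 × 0.13 = 11.83
  Reflections 85 × 0.11 = 9.35
  Weekly reports 25 × 0.16 = 4
Sum = 63.84
63.84 ≥ 60 → Credit

Credit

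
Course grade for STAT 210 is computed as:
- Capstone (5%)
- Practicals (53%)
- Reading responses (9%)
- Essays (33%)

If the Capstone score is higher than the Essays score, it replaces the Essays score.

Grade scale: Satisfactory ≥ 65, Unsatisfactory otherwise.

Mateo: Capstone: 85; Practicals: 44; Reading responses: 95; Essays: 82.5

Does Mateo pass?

Capstone (85) > Essays (82.5), so Essays counts as 85.
Weighted total:
  Capstone 85 × 0.05 = 4.25
  Practicals 44 × 0.53 = 23.32
  Reading responses 95 × 0.09 = 8.55
  Essays 85 × 0.33 = 28.05
Sum = 64.17
64.17 < 65 → Unsatisfactory

Unsatisfactory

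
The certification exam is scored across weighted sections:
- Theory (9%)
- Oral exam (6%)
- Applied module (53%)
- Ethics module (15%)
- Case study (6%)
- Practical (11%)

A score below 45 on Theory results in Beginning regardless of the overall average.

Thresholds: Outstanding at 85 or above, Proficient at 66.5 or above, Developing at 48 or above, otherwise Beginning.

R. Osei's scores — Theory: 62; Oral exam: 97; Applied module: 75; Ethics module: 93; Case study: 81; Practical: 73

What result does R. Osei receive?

Proficient

Theory score 62 ≥ 45: minimum met.
Weighted total:
  Theory 62 × 0.09 = 5.58
  Oral exam 97 × 0.06 = 5.82
  Applied module 75 × 0.53 = 39.75
  Ethics module 93 × 0.15 = 13.95
  Case study 81 × 0.06 = 4.86
  Practical 73 × 0.11 = 8.03
Sum = 77.99
77.99 is ≥ 66.5 and < 85 → Proficient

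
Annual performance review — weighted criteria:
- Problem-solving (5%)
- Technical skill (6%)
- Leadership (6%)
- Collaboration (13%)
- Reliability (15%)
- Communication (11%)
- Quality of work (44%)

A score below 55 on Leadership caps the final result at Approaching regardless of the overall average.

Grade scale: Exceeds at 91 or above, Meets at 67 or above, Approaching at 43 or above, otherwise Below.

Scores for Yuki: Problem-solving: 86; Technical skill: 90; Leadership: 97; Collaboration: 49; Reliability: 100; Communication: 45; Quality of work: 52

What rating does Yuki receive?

Approaching

Leadership score 97 ≥ 55: minimum met.
Weighted total:
  Problem-solving 86 × 0.05 = 4.3
  Technical skill 90 × 0.06 = 5.4
  Leadership 97 × 0.06 = 5.82
  Collaboration 49 × 0.13 = 6.37
  Reliability 100 × 0.15 = 15
  Communication 45 × 0.11 = 4.95
  Quality of work 52 × 0.44 = 22.88
Sum = 64.72
64.72 is ≥ 43 and < 67 → Approaching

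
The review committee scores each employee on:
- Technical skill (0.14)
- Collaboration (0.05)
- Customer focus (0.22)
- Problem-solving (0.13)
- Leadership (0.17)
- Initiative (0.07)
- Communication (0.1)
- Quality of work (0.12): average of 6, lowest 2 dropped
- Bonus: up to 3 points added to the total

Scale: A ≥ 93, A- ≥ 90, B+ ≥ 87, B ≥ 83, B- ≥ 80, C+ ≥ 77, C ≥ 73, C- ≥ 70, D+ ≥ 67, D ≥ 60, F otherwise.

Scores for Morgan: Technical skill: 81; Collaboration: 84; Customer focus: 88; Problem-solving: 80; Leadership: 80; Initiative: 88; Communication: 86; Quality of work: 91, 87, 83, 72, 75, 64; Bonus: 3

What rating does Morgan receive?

Quality of work: drop 64, 72 → average of remaining 4 = 336/4 = 84
Weighted total:
  Technical skill 81 × 0.14 = 11.34
  Collaboration 84 × 0.05 = 4.2
  Customer focus 88 × 0.22 = 19.36
  Problem-solving 80 × 0.13 = 10.4
  Leadership 80 × 0.17 = 13.6
  Initiative 88 × 0.07 = 6.16
  Communication 86 × 0.1 = 8.6
  Quality of work 84 × 0.12 = 10.08
Sum = 83.74
Bonus: 83.74 + 3 = 86.74
86.74 is ≥ 83 and < 87 → B

B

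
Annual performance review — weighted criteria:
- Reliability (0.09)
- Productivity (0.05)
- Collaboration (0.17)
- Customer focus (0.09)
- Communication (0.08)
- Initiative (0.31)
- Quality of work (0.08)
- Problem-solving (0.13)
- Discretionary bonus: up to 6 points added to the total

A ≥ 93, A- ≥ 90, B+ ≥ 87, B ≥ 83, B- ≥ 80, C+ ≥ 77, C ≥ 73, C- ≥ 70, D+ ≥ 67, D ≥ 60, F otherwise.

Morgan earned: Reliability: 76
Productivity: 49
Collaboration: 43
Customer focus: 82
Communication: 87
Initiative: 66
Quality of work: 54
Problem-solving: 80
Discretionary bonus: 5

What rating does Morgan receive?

C-

Weighted total:
  Reliability 76 × 0.09 = 6.84
  Productivity 49 × 0.05 = 2.45
  Collaboration 43 × 0.17 = 7.31
  Customer focus 82 × 0.09 = 7.38
  Communication 87 × 0.08 = 6.96
  Initiative 66 × 0.31 = 20.46
  Quality of work 54 × 0.08 = 4.32
  Problem-solving 80 × 0.13 = 10.4
Sum = 66.12
Discretionary bonus: 66.12 + 5 = 71.12
71.12 is ≥ 70 and < 73 → C-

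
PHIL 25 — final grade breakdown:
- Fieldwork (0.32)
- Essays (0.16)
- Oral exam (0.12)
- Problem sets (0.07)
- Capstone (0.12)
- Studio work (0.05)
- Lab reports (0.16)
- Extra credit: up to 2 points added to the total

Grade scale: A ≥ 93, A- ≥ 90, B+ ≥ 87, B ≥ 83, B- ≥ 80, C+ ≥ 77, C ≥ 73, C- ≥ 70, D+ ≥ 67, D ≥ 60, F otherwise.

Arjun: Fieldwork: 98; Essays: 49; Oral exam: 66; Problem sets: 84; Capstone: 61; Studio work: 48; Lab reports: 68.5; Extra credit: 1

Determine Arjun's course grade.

C

Weighted total:
  Fieldwork 98 × 0.32 = 31.36
  Essays 49 × 0.16 = 7.84
  Oral exam 66 × 0.12 = 7.92
  Problem sets 84 × 0.07 = 5.88
  Capstone 61 × 0.12 = 7.32
  Studio work 48 × 0.05 = 2.4
  Lab reports 68.5 × 0.16 = 10.96
Sum = 73.68
Extra credit: 73.68 + 1 = 74.68
74.68 is ≥ 73 and < 77 → C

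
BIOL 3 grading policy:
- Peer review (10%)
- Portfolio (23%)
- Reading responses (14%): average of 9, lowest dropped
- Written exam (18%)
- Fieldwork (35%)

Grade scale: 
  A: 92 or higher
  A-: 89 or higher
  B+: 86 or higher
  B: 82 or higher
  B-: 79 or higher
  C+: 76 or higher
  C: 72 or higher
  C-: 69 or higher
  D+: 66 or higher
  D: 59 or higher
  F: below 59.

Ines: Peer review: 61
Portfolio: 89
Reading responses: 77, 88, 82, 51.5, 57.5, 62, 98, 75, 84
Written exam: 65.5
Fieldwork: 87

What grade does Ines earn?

Reading responses: drop 51.5 → average of remaining 8 = 623.5/8 = 77.9375
Weighted total:
  Peer review 61 × 0.1 = 6.1
  Portfolio 89 × 0.23 = 20.47
  Reading responses 77.9375 × 0.14 = 10.91125
  Written exam 65.5 × 0.18 = 11.79
  Fieldwork 87 × 0.35 = 30.45
Sum = 79.72125
79.72125 is ≥ 79 and < 82 → B-

B-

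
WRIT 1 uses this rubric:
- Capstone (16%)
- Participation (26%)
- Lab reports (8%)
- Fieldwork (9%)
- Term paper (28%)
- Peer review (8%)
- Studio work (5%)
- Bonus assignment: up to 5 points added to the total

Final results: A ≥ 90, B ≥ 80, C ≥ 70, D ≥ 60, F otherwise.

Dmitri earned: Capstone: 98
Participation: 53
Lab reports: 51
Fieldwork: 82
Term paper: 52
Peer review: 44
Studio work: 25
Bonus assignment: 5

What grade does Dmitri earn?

Weighted total:
  Capstone 98 × 0.16 = 15.68
  Participation 53 × 0.26 = 13.78
  Lab reports 51 × 0.08 = 4.08
  Fieldwork 82 × 0.09 = 7.38
  Term paper 52 × 0.28 = 14.56
  Peer review 44 × 0.08 = 3.52
  Studio work 25 × 0.05 = 1.25
Sum = 60.25
Bonus assignment: 60.25 + 5 = 65.25
65.25 is ≥ 60 and < 70 → D

D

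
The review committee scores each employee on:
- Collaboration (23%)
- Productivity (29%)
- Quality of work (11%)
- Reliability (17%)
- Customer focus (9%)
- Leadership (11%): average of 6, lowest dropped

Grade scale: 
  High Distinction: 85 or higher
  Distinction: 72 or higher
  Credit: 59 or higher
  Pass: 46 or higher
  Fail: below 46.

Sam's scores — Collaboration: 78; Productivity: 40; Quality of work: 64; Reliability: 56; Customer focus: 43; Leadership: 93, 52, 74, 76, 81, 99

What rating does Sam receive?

Credit

Leadership: drop 52 → average of remaining 5 = 423/5 = 84.6
Weighted total:
  Collaboration 78 × 0.23 = 17.94
  Productivity 40 × 0.29 = 11.6
  Quality of work 64 × 0.11 = 7.04
  Reliability 56 × 0.17 = 9.52
  Customer focus 43 × 0.09 = 3.87
  Leadership 84.6 × 0.11 = 9.306
Sum = 59.276
59.276 is ≥ 59 and < 72 → Credit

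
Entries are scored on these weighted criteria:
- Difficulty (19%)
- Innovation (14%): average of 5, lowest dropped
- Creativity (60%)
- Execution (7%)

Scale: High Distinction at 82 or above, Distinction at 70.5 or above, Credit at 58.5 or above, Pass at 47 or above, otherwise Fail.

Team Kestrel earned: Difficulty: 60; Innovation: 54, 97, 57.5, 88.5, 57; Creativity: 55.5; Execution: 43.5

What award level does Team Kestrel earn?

Pass

Innovation: drop 54 → average of remaining 4 = 300/4 = 75
Weighted total:
  Difficulty 60 × 0.19 = 11.4
  Innovation 75 × 0.14 = 10.5
  Creativity 55.5 × 0.6 = 33.3
  Execution 43.5 × 0.07 = 3.045
Sum = 58.245
58.245 is ≥ 47 and < 58.5 → Pass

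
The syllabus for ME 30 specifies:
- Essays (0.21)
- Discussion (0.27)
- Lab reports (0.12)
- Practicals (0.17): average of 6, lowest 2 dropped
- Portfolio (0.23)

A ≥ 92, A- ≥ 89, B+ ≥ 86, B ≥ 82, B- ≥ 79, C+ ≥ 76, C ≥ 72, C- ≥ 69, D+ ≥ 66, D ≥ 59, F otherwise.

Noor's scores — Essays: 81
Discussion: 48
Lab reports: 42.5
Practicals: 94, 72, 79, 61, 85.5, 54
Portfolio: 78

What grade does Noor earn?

Practicals: drop 54, 61 → average of remaining 4 = 330.5/4 = 82.625
Weighted total:
  Essays 81 × 0.21 = 17.01
  Discussion 48 × 0.27 = 12.96
  Lab reports 42.5 × 0.12 = 5.1
  Practicals 82.625 × 0.17 = 14.04625
  Portfolio 78 × 0.23 = 17.94
Sum = 67.05625
67.05625 is ≥ 66 and < 69 → D+

D+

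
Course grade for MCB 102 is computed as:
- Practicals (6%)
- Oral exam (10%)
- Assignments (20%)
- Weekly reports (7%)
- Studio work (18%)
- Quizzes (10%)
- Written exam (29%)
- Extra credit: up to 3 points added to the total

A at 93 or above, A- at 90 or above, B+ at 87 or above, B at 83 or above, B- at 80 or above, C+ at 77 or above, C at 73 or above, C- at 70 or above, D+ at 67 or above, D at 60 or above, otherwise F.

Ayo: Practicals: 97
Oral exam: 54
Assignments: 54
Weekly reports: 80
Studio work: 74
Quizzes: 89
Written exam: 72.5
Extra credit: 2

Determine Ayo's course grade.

Weighted total:
  Practicals 97 × 0.06 = 5.82
  Oral exam 54 × 0.1 = 5.4
  Assignments 54 × 0.2 = 10.8
  Weekly reports 80 × 0.07 = 5.6
  Studio work 74 × 0.18 = 13.32
  Quizzes 89 × 0.1 = 8.9
  Written exam 72.5 × 0.29 = 21.025
Sum = 70.865
Extra credit: 70.865 + 2 = 72.865
72.865 is ≥ 70 and < 73 → C-

C-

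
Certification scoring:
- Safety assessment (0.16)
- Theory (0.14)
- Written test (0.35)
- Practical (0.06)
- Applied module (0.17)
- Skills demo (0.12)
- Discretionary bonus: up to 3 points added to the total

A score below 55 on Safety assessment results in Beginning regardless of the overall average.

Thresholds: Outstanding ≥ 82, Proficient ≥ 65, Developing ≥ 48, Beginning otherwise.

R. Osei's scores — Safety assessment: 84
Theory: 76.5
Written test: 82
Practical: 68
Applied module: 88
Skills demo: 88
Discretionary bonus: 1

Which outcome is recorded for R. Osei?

Safety assessment score 84 ≥ 55: minimum met.
Weighted total:
  Safety assessment 84 × 0.16 = 13.44
  Theory 76.5 × 0.14 = 10.71
  Written test 82 × 0.35 = 28.7
  Practical 68 × 0.06 = 4.08
  Applied module 88 × 0.17 = 14.96
  Skills demo 88 × 0.12 = 10.56
Sum = 82.45
Discretionary bonus: 82.45 + 1 = 83.45
83.45 ≥ 82 → Outstanding

Outstanding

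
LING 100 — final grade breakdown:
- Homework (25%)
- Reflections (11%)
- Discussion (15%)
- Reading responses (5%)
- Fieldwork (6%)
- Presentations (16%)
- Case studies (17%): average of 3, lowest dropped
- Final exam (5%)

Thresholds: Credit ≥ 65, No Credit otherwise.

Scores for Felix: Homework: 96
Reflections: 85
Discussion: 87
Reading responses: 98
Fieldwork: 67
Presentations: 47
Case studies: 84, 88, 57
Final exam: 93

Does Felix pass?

Case studies: drop 57 → average of remaining 2 = 172/2 = 86
Weighted total:
  Homework 96 × 0.25 = 24
  Reflections 85 × 0.11 = 9.35
  Discussion 87 × 0.15 = 13.05
  Reading responses 98 × 0.05 = 4.9
  Fieldwork 67 × 0.06 = 4.02
  Presentations 47 × 0.16 = 7.52
  Case studies 86 × 0.17 = 14.62
  Final exam 93 × 0.05 = 4.65
Sum = 82.11
82.11 ≥ 65 → Credit

Credit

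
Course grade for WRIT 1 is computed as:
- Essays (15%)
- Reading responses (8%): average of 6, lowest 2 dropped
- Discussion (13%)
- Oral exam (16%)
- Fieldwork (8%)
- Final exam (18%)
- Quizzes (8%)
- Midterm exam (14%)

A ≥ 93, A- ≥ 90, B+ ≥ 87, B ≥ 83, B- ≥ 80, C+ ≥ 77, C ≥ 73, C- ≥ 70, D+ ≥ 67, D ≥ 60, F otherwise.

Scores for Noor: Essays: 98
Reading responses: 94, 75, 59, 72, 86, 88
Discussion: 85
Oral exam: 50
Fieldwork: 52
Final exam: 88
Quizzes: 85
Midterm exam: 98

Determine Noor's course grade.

B-

Reading responses: drop 59, 72 → average of remaining 4 = 343/4 = 85.75
Weighted total:
  Essays 98 × 0.15 = 14.7
  Reading responses 85.75 × 0.08 = 6.86
  Discussion 85 × 0.13 = 11.05
  Oral exam 50 × 0.16 = 8
  Fieldwork 52 × 0.08 = 4.16
  Final exam 88 × 0.18 = 15.84
  Quizzes 85 × 0.08 = 6.8
  Midterm exam 98 × 0.14 = 13.72
Sum = 81.13
81.13 is ≥ 80 and < 83 → B-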